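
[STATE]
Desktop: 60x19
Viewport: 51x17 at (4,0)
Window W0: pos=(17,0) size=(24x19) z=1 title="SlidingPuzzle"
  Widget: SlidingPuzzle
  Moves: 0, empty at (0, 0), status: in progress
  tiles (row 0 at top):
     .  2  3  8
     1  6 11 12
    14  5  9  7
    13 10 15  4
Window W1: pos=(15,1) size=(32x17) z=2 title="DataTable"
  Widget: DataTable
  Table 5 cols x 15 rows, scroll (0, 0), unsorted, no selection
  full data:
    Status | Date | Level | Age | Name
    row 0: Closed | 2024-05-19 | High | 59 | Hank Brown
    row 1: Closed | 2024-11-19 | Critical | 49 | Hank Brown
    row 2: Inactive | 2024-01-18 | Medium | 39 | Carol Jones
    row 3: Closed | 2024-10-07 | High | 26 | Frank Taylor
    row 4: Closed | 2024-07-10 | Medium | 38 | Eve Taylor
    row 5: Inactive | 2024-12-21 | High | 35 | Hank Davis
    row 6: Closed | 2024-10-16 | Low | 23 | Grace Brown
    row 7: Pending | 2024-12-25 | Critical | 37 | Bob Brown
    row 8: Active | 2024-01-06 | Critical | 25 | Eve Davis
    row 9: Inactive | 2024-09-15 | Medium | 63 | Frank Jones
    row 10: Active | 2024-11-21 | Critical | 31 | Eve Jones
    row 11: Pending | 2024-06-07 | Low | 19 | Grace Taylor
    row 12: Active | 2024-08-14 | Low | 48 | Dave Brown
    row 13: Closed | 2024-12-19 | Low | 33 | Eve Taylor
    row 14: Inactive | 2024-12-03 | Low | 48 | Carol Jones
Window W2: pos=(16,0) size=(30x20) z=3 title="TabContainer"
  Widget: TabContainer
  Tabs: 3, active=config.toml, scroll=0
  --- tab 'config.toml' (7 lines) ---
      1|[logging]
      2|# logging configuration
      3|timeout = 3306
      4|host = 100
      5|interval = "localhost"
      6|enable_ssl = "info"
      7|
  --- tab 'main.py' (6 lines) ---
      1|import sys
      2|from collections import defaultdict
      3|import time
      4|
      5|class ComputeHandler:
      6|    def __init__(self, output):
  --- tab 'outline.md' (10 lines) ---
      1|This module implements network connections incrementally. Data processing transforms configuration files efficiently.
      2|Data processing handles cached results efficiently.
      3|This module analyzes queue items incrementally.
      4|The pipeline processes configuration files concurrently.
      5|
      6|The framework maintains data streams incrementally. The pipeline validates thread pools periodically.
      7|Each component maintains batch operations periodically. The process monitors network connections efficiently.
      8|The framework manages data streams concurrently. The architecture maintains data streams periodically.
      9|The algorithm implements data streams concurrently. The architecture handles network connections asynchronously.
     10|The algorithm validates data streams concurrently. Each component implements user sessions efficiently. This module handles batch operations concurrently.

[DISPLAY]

            ┏━━━━━━━━━━━━━━━━━━━━━━━━━━━━┓         
           ┏┃ TabContainer               ┃┓        
           ┃┠────────────────────────────┨┃        
           ┠┃[config.toml]│ main.py │ out┃┨        
           ┃┃────────────────────────────┃┃        
           ┃┃[logging]                   ┃┃        
           ┃┃# logging configuration     ┃┃        
           ┃┃timeout = 3306              ┃┃        
           ┃┃host = 100                  ┃┃        
           ┃┃interval = "localhost"      ┃┃        
           ┃┃enable_ssl = "info"         ┃┃        
           ┃┃                            ┃┃        
           ┃┃                            ┃┃        
           ┃┃                            ┃┃        
           ┃┃                            ┃┃        
           ┃┃                            ┃┃        
           ┃┃                            ┃┃        


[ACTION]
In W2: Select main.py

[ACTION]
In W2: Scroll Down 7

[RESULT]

            ┏━━━━━━━━━━━━━━━━━━━━━━━━━━━━┓         
           ┏┃ TabContainer               ┃┓        
           ┃┠────────────────────────────┨┃        
           ┠┃ config.toml │[main.py]│ out┃┨        
           ┃┃────────────────────────────┃┃        
           ┃┃    def __init__(self, outpu┃┃        
           ┃┃                            ┃┃        
           ┃┃                            ┃┃        
           ┃┃                            ┃┃        
           ┃┃                            ┃┃        
           ┃┃                            ┃┃        
           ┃┃                            ┃┃        
           ┃┃                            ┃┃        
           ┃┃                            ┃┃        
           ┃┃                            ┃┃        
           ┃┃                            ┃┃        
           ┃┃                            ┃┃        


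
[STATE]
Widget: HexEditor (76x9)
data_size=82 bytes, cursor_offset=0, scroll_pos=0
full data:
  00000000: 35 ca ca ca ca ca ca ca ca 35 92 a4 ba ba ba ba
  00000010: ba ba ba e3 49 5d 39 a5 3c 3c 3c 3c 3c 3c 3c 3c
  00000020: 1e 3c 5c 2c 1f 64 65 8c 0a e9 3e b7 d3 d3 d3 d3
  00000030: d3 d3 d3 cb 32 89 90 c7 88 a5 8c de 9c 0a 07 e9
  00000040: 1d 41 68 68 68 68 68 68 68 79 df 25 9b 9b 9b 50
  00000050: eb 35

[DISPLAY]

00000000  35 ca ca ca ca ca ca ca  ca 35 92 a4 ba ba ba ba  |5........5.....
00000010  ba ba ba e3 49 5d 39 a5  3c 3c 3c 3c 3c 3c 3c 3c  |....I]9.<<<<<<<
00000020  1e 3c 5c 2c 1f 64 65 8c  0a e9 3e b7 d3 d3 d3 d3  |.<\,.de...>....
00000030  d3 d3 d3 cb 32 89 90 c7  88 a5 8c de 9c 0a 07 e9  |....2..........
00000040  1d 41 68 68 68 68 68 68  68 79 df 25 9b 9b 9b 50  |.Ahhhhhhhy.%...
00000050  eb 35                                             |.5             
                                                                            
                                                                            
                                                                            


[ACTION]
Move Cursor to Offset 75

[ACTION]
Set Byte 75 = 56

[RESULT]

00000000  35 ca ca ca ca ca ca ca  ca 35 92 a4 ba ba ba ba  |5........5.....
00000010  ba ba ba e3 49 5d 39 a5  3c 3c 3c 3c 3c 3c 3c 3c  |....I]9.<<<<<<<
00000020  1e 3c 5c 2c 1f 64 65 8c  0a e9 3e b7 d3 d3 d3 d3  |.<\,.de...>....
00000030  d3 d3 d3 cb 32 89 90 c7  88 a5 8c de 9c 0a 07 e9  |....2..........
00000040  1d 41 68 68 68 68 68 68  68 79 df 56 9b 9b 9b 50  |.Ahhhhhhhy.V...
00000050  eb 35                                             |.5             
                                                                            
                                                                            
                                                                            


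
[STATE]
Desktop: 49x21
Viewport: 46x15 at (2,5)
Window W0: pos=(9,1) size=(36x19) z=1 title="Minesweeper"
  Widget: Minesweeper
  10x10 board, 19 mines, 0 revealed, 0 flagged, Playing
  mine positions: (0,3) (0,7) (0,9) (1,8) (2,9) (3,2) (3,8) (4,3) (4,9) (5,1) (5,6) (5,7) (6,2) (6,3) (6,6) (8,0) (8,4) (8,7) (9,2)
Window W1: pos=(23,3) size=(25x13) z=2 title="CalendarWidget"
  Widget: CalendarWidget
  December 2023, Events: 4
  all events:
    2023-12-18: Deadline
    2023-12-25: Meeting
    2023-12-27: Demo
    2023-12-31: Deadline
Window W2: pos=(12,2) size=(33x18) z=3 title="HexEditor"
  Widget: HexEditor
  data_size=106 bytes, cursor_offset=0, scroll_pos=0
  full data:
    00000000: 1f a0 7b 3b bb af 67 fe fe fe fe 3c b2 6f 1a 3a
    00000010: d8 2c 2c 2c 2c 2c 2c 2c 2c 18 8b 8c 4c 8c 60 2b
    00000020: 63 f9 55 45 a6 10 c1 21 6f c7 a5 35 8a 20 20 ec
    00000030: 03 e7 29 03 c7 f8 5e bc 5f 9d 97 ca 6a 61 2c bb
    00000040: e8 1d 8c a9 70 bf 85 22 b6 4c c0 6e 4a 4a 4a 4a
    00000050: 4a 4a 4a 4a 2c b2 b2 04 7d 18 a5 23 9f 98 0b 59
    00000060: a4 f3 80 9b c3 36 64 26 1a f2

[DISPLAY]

       ┃■■┃00000000  1F a0 7b 3b bb af 67 ┃──┨
       ┃■■┃00000010  d8 2c 2c 2c 2c 2c 2c ┃  ┃
       ┃■■┃00000020  63 f9 55 45 a6 10 c1 ┃  ┃
       ┃■■┃00000030  03 e7 29 03 c7 f8 5e ┃  ┃
       ┃■■┃00000040  e8 1d 8c a9 70 bf 85 ┃  ┃
       ┃■■┃00000050  4a 4a 4a 4a 2c b2 b2 ┃  ┃
       ┃■■┃00000060  a4 f3 80 9b c3 36 64 ┃  ┃
       ┃■■┃                               ┃1*┃
       ┃■■┃                               ┃  ┃
       ┃  ┃                               ┃  ┃
       ┃  ┃                               ┃━━┛
       ┃  ┃                               ┃   
       ┃  ┃                               ┃   
       ┃  ┃                               ┃   
       ┗━━┗━━━━━━━━━━━━━━━━━━━━━━━━━━━━━━━┛   


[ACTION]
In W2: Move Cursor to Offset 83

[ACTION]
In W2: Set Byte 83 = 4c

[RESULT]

       ┃■■┃00000000  1f a0 7b 3b bb af 67 ┃──┨
       ┃■■┃00000010  d8 2c 2c 2c 2c 2c 2c ┃  ┃
       ┃■■┃00000020  63 f9 55 45 a6 10 c1 ┃  ┃
       ┃■■┃00000030  03 e7 29 03 c7 f8 5e ┃  ┃
       ┃■■┃00000040  e8 1d 8c a9 70 bf 85 ┃  ┃
       ┃■■┃00000050  4a 4a 4a 4C 2c b2 b2 ┃  ┃
       ┃■■┃00000060  a4 f3 80 9b c3 36 64 ┃  ┃
       ┃■■┃                               ┃1*┃
       ┃■■┃                               ┃  ┃
       ┃  ┃                               ┃  ┃
       ┃  ┃                               ┃━━┛
       ┃  ┃                               ┃   
       ┃  ┃                               ┃   
       ┃  ┃                               ┃   
       ┗━━┗━━━━━━━━━━━━━━━━━━━━━━━━━━━━━━━┛   


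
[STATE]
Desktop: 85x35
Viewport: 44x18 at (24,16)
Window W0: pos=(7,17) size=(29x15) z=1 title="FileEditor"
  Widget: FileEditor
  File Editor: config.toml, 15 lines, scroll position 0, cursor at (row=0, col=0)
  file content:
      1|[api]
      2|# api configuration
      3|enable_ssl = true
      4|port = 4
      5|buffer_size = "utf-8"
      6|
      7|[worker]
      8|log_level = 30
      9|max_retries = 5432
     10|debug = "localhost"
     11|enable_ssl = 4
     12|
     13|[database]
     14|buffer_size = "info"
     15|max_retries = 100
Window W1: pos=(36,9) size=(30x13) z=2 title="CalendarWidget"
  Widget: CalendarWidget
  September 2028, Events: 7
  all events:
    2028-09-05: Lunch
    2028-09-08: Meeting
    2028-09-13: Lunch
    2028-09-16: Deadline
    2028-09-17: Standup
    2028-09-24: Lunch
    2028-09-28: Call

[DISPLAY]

            ┃11 12 13* 14 15 16* 17*     ┃  
━━━━━━━━━━━┓┃18 19 20 21 22 23 24*       ┃  
           ┃┃25 26 27 28* 29 30          ┃  
───────────┨┃                            ┃  
          ▲┃┃                            ┃  
ion       █┃┗━━━━━━━━━━━━━━━━━━━━━━━━━━━━┛  
e         ░┃                                
          ░┃                                
tf-8"     ░┃                                
          ░┃                                
          ░┃                                
          ░┃                                
32        ░┃                                
st"       ░┃                                
          ▼┃                                
━━━━━━━━━━━┛                                
                                            
                                            


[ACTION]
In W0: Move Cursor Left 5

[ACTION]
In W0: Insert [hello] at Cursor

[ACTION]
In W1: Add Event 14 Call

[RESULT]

            ┃11 12 13* 14* 15 16* 17*    ┃  
━━━━━━━━━━━┓┃18 19 20 21 22 23 24*       ┃  
           ┃┃25 26 27 28* 29 30          ┃  
───────────┨┃                            ┃  
          ▲┃┃                            ┃  
ion       █┃┗━━━━━━━━━━━━━━━━━━━━━━━━━━━━┛  
e         ░┃                                
          ░┃                                
tf-8"     ░┃                                
          ░┃                                
          ░┃                                
          ░┃                                
32        ░┃                                
st"       ░┃                                
          ▼┃                                
━━━━━━━━━━━┛                                
                                            
                                            


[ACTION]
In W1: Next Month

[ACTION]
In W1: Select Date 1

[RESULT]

            ┃ 9 10 11 12 13 14 15        ┃  
━━━━━━━━━━━┓┃16 17 18 19 20 21 22        ┃  
           ┃┃23 24 25 26 27 28 29        ┃  
───────────┨┃30 31                       ┃  
          ▲┃┃                            ┃  
ion       █┃┗━━━━━━━━━━━━━━━━━━━━━━━━━━━━┛  
e         ░┃                                
          ░┃                                
tf-8"     ░┃                                
          ░┃                                
          ░┃                                
          ░┃                                
32        ░┃                                
st"       ░┃                                
          ▼┃                                
━━━━━━━━━━━┛                                
                                            
                                            


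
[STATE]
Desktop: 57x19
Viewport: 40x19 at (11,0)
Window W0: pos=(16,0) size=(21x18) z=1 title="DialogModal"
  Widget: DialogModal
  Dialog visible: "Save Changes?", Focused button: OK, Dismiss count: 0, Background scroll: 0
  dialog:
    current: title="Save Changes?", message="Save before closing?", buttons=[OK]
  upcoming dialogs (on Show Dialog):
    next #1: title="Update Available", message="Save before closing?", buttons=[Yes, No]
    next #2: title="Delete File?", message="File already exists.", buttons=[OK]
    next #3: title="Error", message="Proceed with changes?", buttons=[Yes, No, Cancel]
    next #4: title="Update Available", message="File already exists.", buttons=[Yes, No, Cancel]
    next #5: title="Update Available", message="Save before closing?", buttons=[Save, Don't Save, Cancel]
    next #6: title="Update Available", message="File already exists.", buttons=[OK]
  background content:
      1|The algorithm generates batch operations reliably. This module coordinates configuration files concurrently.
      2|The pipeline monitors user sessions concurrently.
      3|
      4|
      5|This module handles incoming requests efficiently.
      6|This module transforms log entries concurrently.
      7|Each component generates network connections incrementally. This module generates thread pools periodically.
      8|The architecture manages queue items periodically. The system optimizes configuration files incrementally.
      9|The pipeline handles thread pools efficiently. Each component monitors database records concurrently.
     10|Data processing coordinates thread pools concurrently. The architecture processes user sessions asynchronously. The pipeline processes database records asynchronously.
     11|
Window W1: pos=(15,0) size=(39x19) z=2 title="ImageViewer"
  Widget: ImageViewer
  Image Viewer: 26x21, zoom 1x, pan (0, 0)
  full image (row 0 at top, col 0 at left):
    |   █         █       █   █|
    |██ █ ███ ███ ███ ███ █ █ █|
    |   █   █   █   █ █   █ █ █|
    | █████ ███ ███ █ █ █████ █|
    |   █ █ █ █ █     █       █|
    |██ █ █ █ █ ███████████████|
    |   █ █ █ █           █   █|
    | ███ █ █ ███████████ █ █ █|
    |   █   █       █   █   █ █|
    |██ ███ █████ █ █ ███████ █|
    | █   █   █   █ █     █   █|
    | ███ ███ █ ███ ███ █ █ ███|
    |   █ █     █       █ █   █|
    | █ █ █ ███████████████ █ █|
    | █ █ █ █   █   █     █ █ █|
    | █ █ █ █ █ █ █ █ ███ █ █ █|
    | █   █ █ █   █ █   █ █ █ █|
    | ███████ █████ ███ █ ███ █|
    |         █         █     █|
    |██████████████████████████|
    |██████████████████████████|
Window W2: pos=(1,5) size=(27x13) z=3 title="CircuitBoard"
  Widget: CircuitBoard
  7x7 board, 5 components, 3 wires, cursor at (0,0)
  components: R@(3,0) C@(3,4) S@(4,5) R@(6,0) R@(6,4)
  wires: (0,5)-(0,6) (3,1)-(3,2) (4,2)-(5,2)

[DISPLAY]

    ┏━━━━━━━━━━━━━━━━━━━━━━━━━━━━━━━━━━━
    ┃ ImageViewer                       
    ┠───────────────────────────────────
    ┃   █         █       █   █         
    ┃██ █ ███ ███ ███ ███ █ █ █         
━━━━━━━━━━━━━━━━┓   █ █   █ █ █         
oard            ┃██ █ █ █████ █         
────────────────┨     █       █         
3 4 5 6         ┃██████████████         
               ·┃         █   █         
                ┃████████ █ █ █         
                ┃   █   █   █ █         
                ┃ █ █ ███████ █         
                ┃ █ █     █   █         
                ┃██ ███ █ █ ███         
 ─ ·       C    ┃       █ █   █         
                ┃██████████ █ █         
━━━━━━━━━━━━━━━━┛   █     █ █ █         
    ┗━━━━━━━━━━━━━━━━━━━━━━━━━━━━━━━━━━━


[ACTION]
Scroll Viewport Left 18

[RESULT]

               ┏━━━━━━━━━━━━━━━━━━━━━━━━
               ┃ ImageViewer            
               ┠────────────────────────
               ┃   █         █       █  
               ┃██ █ ███ ███ ███ ███ █ █
 ┏━━━━━━━━━━━━━━━━━━━━━━━━━┓   █ █   █ █
 ┃ CircuitBoard            ┃██ █ █ █████
 ┠─────────────────────────┨     █      
 ┃   0 1 2 3 4 5 6         ┃████████████
 ┃0  [.]                  ·┃         █  
 ┃                         ┃████████ █ █
 ┃1                        ┃   █   █   █
 ┃                         ┃ █ █ ███████
 ┃2                        ┃ █ █     █  
 ┃                         ┃██ ███ █ █ █
 ┃3   R   · ─ ·       C    ┃       █ █  
 ┃                         ┃██████████ █
 ┗━━━━━━━━━━━━━━━━━━━━━━━━━┛   █     █ █
               ┗━━━━━━━━━━━━━━━━━━━━━━━━


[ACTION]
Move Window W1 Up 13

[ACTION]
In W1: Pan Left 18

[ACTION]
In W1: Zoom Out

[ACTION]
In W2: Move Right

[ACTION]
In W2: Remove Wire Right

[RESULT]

               ┏━━━━━━━━━━━━━━━━━━━━━━━━
               ┃ ImageViewer            
               ┠────────────────────────
               ┃   █         █       █  
               ┃██ █ ███ ███ ███ ███ █ █
 ┏━━━━━━━━━━━━━━━━━━━━━━━━━┓   █ █   █ █
 ┃ CircuitBoard            ┃██ █ █ █████
 ┠─────────────────────────┨     █      
 ┃   0 1 2 3 4 5 6         ┃████████████
 ┃0      [.]              ·┃         █  
 ┃                         ┃████████ █ █
 ┃1                        ┃   █   █   █
 ┃                         ┃ █ █ ███████
 ┃2                        ┃ █ █     █  
 ┃                         ┃██ ███ █ █ █
 ┃3   R   · ─ ·       C    ┃       █ █  
 ┃                         ┃██████████ █
 ┗━━━━━━━━━━━━━━━━━━━━━━━━━┛   █     █ █
               ┗━━━━━━━━━━━━━━━━━━━━━━━━


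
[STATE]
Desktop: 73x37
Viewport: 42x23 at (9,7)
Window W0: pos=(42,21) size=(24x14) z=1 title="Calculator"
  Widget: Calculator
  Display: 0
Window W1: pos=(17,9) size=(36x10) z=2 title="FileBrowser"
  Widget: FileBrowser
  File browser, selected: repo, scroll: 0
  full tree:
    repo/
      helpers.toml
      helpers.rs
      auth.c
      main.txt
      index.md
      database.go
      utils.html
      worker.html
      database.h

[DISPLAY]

                                          
                                          
        ┏━━━━━━━━━━━━━━━━━━━━━━━━━━━━━━━━━
        ┃ FileBrowser                     
        ┠─────────────────────────────────
        ┃> [-] repo/                      
        ┃    helpers.toml                 
        ┃    helpers.rs                   
        ┃    auth.c                       
        ┃    main.txt                     
        ┃    index.md                     
        ┗━━━━━━━━━━━━━━━━━━━━━━━━━━━━━━━━━
                                          
                                          
                                 ┏━━━━━━━━
                                 ┃ Calcula
                                 ┠────────
                                 ┃        
                                 ┃┌───┬───
                                 ┃│ 7 │ 8 
                                 ┃├───┼───
                                 ┃│ 4 │ 5 
                                 ┃├───┼───


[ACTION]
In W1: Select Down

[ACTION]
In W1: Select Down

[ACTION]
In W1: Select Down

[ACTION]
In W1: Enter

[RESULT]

                                          
                                          
        ┏━━━━━━━━━━━━━━━━━━━━━━━━━━━━━━━━━
        ┃ FileBrowser                     
        ┠─────────────────────────────────
        ┃  [-] repo/                      
        ┃    helpers.toml                 
        ┃    helpers.rs                   
        ┃  > auth.c                       
        ┃    main.txt                     
        ┃    index.md                     
        ┗━━━━━━━━━━━━━━━━━━━━━━━━━━━━━━━━━
                                          
                                          
                                 ┏━━━━━━━━
                                 ┃ Calcula
                                 ┠────────
                                 ┃        
                                 ┃┌───┬───
                                 ┃│ 7 │ 8 
                                 ┃├───┼───
                                 ┃│ 4 │ 5 
                                 ┃├───┼───


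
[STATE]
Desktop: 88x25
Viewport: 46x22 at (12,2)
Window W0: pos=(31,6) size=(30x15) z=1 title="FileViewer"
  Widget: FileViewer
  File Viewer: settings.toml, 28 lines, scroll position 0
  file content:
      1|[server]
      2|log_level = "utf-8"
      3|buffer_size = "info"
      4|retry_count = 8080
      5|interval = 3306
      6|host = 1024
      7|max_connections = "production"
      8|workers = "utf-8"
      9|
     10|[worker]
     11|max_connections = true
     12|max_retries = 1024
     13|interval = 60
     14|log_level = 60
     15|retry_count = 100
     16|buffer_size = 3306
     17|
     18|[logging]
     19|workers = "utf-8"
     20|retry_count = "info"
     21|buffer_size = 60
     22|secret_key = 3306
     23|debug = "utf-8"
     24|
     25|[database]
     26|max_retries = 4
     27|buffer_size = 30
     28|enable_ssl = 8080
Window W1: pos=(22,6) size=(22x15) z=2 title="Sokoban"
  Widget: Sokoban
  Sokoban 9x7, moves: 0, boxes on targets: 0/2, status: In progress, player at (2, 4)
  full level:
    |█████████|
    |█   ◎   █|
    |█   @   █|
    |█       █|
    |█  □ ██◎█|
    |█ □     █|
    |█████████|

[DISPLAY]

                                              
                                              
                                              
                                              
          ┏━━━━━━━━━━━━━━━━━━━━┓━━━━━━━━━━━━━━
          ┃ Sokoban            ┃              
          ┠────────────────────┨──────────────
          ┃█████████           ┃              
          ┃█   ◎   █           ┃"utf-8"       
          ┃█   @   █           ┃= "info"      
          ┃█       █           ┃= 8080        
          ┃█  □ ██◎█           ┃306           
          ┃█ □     █           ┃              
          ┃█████████           ┃ons = "product
          ┃Moves: 0  0/2       ┃tf-8"         
          ┃                    ┃              
          ┃                    ┃              
          ┃                    ┃ons = true    
          ┗━━━━━━━━━━━━━━━━━━━━┛━━━━━━━━━━━━━━
                                              
                                              
                                              


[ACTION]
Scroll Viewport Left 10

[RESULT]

                                              
                                              
                                              
                                              
                    ┏━━━━━━━━━━━━━━━━━━━━┓━━━━
                    ┃ Sokoban            ┃    
                    ┠────────────────────┨────
                    ┃█████████           ┃    
                    ┃█   ◎   █           ┃"utf
                    ┃█   @   █           ┃= "i
                    ┃█       █           ┃= 80
                    ┃█  □ ██◎█           ┃306 
                    ┃█ □     █           ┃    
                    ┃█████████           ┃ons 
                    ┃Moves: 0  0/2       ┃tf-8
                    ┃                    ┃    
                    ┃                    ┃    
                    ┃                    ┃ons 
                    ┗━━━━━━━━━━━━━━━━━━━━┛━━━━
                                              
                                              
                                              


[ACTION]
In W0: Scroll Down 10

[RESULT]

                                              
                                              
                                              
                                              
                    ┏━━━━━━━━━━━━━━━━━━━━┓━━━━
                    ┃ Sokoban            ┃    
                    ┠────────────────────┨────
                    ┃█████████           ┃ons 
                    ┃█   ◎   █           ┃= 10
                    ┃█   @   █           ┃0   
                    ┃█       █           ┃60  
                    ┃█  □ ██◎█           ┃= 10
                    ┃█ □     █           ┃= 33
                    ┃█████████           ┃    
                    ┃Moves: 0  0/2       ┃    
                    ┃                    ┃tf-8
                    ┃                    ┃= "i
                    ┃                    ┃= 60
                    ┗━━━━━━━━━━━━━━━━━━━━┛━━━━
                                              
                                              
                                              


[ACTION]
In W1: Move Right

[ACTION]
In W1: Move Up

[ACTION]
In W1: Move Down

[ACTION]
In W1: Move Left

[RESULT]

                                              
                                              
                                              
                                              
                    ┏━━━━━━━━━━━━━━━━━━━━┓━━━━
                    ┃ Sokoban            ┃    
                    ┠────────────────────┨────
                    ┃█████████           ┃ons 
                    ┃█   ◎   █           ┃= 10
                    ┃█   @   █           ┃0   
                    ┃█       █           ┃60  
                    ┃█  □ ██◎█           ┃= 10
                    ┃█ □     █           ┃= 33
                    ┃█████████           ┃    
                    ┃Moves: 4  0/2       ┃    
                    ┃                    ┃tf-8
                    ┃                    ┃= "i
                    ┃                    ┃= 60
                    ┗━━━━━━━━━━━━━━━━━━━━┛━━━━
                                              
                                              
                                              


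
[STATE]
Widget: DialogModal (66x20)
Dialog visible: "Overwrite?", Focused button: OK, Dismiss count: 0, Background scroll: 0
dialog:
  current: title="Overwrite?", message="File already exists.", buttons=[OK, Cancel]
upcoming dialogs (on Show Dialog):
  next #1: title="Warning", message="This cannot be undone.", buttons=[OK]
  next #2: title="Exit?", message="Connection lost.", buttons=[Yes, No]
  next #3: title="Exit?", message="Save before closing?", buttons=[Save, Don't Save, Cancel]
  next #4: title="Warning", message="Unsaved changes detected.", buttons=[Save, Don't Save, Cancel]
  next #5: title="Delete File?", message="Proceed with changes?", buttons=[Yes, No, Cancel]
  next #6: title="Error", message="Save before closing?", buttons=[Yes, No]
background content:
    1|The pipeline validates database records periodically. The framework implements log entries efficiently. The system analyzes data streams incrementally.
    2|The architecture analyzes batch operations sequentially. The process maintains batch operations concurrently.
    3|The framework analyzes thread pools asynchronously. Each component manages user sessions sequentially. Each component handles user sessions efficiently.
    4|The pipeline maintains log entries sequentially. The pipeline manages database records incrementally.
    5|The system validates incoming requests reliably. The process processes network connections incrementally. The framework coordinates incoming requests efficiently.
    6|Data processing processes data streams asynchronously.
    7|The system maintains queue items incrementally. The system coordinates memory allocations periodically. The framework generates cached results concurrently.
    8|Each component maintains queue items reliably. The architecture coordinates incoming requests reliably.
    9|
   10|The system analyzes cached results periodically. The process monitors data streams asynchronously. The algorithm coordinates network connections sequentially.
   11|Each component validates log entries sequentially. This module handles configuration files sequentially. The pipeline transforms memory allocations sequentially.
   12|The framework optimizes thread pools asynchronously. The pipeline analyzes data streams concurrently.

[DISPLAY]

The pipeline validates database records periodically. The framewor
The architecture analyzes batch operations sequentially. The proce
The framework analyzes thread pools asynchronously. Each component
The pipeline maintains log entries sequentially. The pipeline mana
The system validates incoming requests reliably. The process proce
Data processing processes data streams asynchronously.            
The system maintains queue items incrementally. The system coordin
Each component mainta┌──────────────────────┐. The architecture co
                     │      Overwrite?      │                     
The system analyzes c│ File already exists. │ly. The process monit
Each component valida│    [OK]  Cancel      │ally. This module han
The framework optimiz└──────────────────────┘nously. The pipeline 
                                                                  
                                                                  
                                                                  
                                                                  
                                                                  
                                                                  
                                                                  
                                                                  


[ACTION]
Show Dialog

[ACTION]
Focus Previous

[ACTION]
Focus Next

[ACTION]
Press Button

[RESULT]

The pipeline validates database records periodically. The framewor
The architecture analyzes batch operations sequentially. The proce
The framework analyzes thread pools asynchronously. Each component
The pipeline maintains log entries sequentially. The pipeline mana
The system validates incoming requests reliably. The process proce
Data processing processes data streams asynchronously.            
The system maintains queue items incrementally. The system coordin
Each component maintains queue items reliably. The architecture co
                                                                  
The system analyzes cached results periodically. The process monit
Each component validates log entries sequentially. This module han
The framework optimizes thread pools asynchronously. The pipeline 
                                                                  
                                                                  
                                                                  
                                                                  
                                                                  
                                                                  
                                                                  
                                                                  


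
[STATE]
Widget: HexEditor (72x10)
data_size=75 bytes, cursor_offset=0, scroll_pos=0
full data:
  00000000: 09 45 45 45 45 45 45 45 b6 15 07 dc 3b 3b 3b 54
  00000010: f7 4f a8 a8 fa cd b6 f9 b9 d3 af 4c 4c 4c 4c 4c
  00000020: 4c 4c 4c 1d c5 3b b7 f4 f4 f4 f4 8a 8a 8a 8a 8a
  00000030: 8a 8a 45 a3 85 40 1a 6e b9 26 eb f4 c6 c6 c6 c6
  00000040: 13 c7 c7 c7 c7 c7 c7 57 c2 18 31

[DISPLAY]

00000000  09 45 45 45 45 45 45 45  b6 15 07 dc 3b 3b 3b 54  |.EEEEEEE...
00000010  f7 4f a8 a8 fa cd b6 f9  b9 d3 af 4c 4c 4c 4c 4c  |.O.........
00000020  4c 4c 4c 1d c5 3b b7 f4  f4 f4 f4 8a 8a 8a 8a 8a  |LLL..;.....
00000030  8a 8a 45 a3 85 40 1a 6e  b9 26 eb f4 c6 c6 c6 c6  |..E..@.n.&.
00000040  13 c7 c7 c7 c7 c7 c7 57  c2 18 31                 |.......W..1
                                                                        
                                                                        
                                                                        
                                                                        
                                                                        


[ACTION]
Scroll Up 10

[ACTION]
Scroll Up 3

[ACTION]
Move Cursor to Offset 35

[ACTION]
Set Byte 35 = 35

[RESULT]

00000000  09 45 45 45 45 45 45 45  b6 15 07 dc 3b 3b 3b 54  |.EEEEEEE...
00000010  f7 4f a8 a8 fa cd b6 f9  b9 d3 af 4c 4c 4c 4c 4c  |.O.........
00000020  4c 4c 4c 35 c5 3b b7 f4  f4 f4 f4 8a 8a 8a 8a 8a  |LLL5.;.....
00000030  8a 8a 45 a3 85 40 1a 6e  b9 26 eb f4 c6 c6 c6 c6  |..E..@.n.&.
00000040  13 c7 c7 c7 c7 c7 c7 57  c2 18 31                 |.......W..1
                                                                        
                                                                        
                                                                        
                                                                        
                                                                        


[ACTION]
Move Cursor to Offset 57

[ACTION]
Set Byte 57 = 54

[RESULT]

00000000  09 45 45 45 45 45 45 45  b6 15 07 dc 3b 3b 3b 54  |.EEEEEEE...
00000010  f7 4f a8 a8 fa cd b6 f9  b9 d3 af 4c 4c 4c 4c 4c  |.O.........
00000020  4c 4c 4c 35 c5 3b b7 f4  f4 f4 f4 8a 8a 8a 8a 8a  |LLL5.;.....
00000030  8a 8a 45 a3 85 40 1a 6e  b9 54 eb f4 c6 c6 c6 c6  |..E..@.n.T.
00000040  13 c7 c7 c7 c7 c7 c7 57  c2 18 31                 |.......W..1
                                                                        
                                                                        
                                                                        
                                                                        
                                                                        


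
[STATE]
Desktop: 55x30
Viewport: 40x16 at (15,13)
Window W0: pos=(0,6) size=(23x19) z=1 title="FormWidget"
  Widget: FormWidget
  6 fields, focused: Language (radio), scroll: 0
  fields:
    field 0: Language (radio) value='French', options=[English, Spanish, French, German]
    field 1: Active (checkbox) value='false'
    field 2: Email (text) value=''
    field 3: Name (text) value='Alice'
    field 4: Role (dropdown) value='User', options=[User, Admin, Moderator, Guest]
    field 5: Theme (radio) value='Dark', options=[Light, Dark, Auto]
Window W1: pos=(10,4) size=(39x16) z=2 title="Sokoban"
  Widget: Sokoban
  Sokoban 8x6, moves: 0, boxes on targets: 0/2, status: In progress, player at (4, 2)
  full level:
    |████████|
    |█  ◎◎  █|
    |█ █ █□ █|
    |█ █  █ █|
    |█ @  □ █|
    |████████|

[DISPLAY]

s: 0  0/2                        ┃      
                                 ┃      
                                 ┃      
                                 ┃      
                                 ┃      
                                 ┃      
━━━━━━━━━━━━━━━━━━━━━━━━━━━━━━━━━┛      
       ┃                                
       ┃                                
       ┃                                
       ┃                                
━━━━━━━┛                                
                                        
                                        
                                        
                                        


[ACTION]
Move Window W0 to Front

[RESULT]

[User▼]┃2                        ┃      
( ) Lig┃                         ┃      
       ┃                         ┃      
       ┃                         ┃      
       ┃                         ┃      
       ┃                         ┃      
       ┃━━━━━━━━━━━━━━━━━━━━━━━━━┛      
       ┃                                
       ┃                                
       ┃                                
       ┃                                
━━━━━━━┛                                
                                        
                                        
                                        
                                        


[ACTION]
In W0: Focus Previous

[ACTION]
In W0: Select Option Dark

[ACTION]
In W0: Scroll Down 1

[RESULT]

( ) Lig┃2                        ┃      
       ┃                         ┃      
       ┃                         ┃      
       ┃                         ┃      
       ┃                         ┃      
       ┃                         ┃      
       ┃━━━━━━━━━━━━━━━━━━━━━━━━━┛      
       ┃                                
       ┃                                
       ┃                                
       ┃                                
━━━━━━━┛                                
                                        
                                        
                                        
                                        
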